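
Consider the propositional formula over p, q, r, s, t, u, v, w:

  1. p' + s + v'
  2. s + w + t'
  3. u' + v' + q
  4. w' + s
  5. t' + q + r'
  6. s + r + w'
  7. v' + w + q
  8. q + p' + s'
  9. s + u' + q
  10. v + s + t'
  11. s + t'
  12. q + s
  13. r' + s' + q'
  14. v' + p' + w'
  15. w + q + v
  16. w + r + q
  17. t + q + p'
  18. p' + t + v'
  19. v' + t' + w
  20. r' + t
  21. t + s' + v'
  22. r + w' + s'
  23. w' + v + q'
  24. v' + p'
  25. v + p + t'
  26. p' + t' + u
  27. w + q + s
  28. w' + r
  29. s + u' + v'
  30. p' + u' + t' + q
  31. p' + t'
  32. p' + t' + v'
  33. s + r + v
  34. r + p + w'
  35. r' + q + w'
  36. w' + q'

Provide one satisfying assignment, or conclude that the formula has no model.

Branch on w: set w = 0.
Branch on s: set s = 1.
Branch on v: set v = 0.
The clause (q) is unit, so q = 1.
The clause (r') is unit, so r = 0.
Branch on p: set p = 0.
The clause (t') is unit, so t = 0.
All clauses hold; u can take either value.

p ↦ 0,  q ↦ 1,  r ↦ 0,  s ↦ 1,  t ↦ 0,  u ↦ 1,  v ↦ 0,  w ↦ 0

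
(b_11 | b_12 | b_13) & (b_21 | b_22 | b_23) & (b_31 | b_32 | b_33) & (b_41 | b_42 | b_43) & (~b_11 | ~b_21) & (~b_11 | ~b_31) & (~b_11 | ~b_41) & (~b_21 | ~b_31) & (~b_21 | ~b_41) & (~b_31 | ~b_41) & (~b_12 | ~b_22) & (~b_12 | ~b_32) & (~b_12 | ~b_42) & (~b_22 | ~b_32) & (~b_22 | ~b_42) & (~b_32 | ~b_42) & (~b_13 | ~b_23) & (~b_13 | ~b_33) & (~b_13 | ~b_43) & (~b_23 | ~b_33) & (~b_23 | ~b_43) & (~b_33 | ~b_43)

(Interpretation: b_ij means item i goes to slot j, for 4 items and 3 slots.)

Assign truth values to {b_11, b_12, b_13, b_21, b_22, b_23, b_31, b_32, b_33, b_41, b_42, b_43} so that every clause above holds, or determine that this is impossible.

UNSATISFIABLE

Try b_11 = 0.
Try b_12 = 1.
From the singleton clause (~b_22), b_22 = 0.
From the singleton clause (~b_32), b_32 = 0.
From the singleton clause (~b_42), b_42 = 0.
Try b_21 = 1.
From the singleton clause (~b_31), b_31 = 0.
From the singleton clause (b_33), b_33 = 1.
From the singleton clause (~b_41), b_41 = 0.
From the singleton clause (b_43), b_43 = 1.
But (~b_43) is also a unit clause — contradiction.
That branch fails; take b_21 = 0 instead.
From the singleton clause (b_23), b_23 = 1.
From the singleton clause (~b_13), b_13 = 0.
From the singleton clause (~b_33), b_33 = 0.
From the singleton clause (b_31), b_31 = 1.
From the singleton clause (~b_41), b_41 = 0.
From the singleton clause (b_43), b_43 = 1.
But (~b_43) is also a unit clause — contradiction.
Neither b_21 = 1 nor b_21 = 0 works.
That branch fails; take b_12 = 0 instead.
From the singleton clause (b_13), b_13 = 1.
From the singleton clause (~b_23), b_23 = 0.
From the singleton clause (~b_33), b_33 = 0.
From the singleton clause (~b_43), b_43 = 0.
Try b_21 = 1.
From the singleton clause (~b_31), b_31 = 0.
From the singleton clause (b_32), b_32 = 1.
From the singleton clause (~b_41), b_41 = 0.
From the singleton clause (b_42), b_42 = 1.
But (~b_42) is also a unit clause — contradiction.
That branch fails; take b_21 = 0 instead.
From the singleton clause (b_22), b_22 = 1.
From the singleton clause (~b_32), b_32 = 0.
From the singleton clause (b_31), b_31 = 1.
From the singleton clause (~b_41), b_41 = 0.
From the singleton clause (b_42), b_42 = 1.
But (~b_42) is also a unit clause — contradiction.
Neither b_21 = 1 nor b_21 = 0 works.
Neither b_12 = 1 nor b_12 = 0 works.
That branch fails; take b_11 = 1 instead.
From the singleton clause (~b_21), b_21 = 0.
From the singleton clause (~b_31), b_31 = 0.
From the singleton clause (~b_41), b_41 = 0.
Try b_22 = 1.
From the singleton clause (~b_12), b_12 = 0.
From the singleton clause (~b_32), b_32 = 0.
From the singleton clause (b_33), b_33 = 1.
From the singleton clause (~b_42), b_42 = 0.
From the singleton clause (b_43), b_43 = 1.
But (~b_43) is also a unit clause — contradiction.
That branch fails; take b_22 = 0 instead.
From the singleton clause (b_23), b_23 = 1.
From the singleton clause (~b_13), b_13 = 0.
From the singleton clause (~b_33), b_33 = 0.
From the singleton clause (b_32), b_32 = 1.
From the singleton clause (~b_12), b_12 = 0.
From the singleton clause (~b_42), b_42 = 0.
From the singleton clause (b_43), b_43 = 1.
But (~b_43) is also a unit clause — contradiction.
Neither b_22 = 1 nor b_22 = 0 works.
Neither b_11 = 1 nor b_11 = 0 works.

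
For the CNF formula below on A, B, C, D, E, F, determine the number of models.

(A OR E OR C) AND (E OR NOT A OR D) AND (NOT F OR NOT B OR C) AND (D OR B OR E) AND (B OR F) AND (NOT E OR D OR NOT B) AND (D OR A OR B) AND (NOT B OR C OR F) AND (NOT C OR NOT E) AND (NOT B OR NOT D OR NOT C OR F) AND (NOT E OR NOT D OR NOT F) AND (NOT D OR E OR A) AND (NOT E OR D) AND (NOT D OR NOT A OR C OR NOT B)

5

There are 2^6 = 64 truth assignments over (A, B, C, D, E, F).
Split on E. With E = true, the clauses containing E are satisfied and NOT E drops from the rest; 0 of the 2^5 = 32 assignments to the other variables satisfy what remains.
With E = false, by the same count on the reduced clause set, 5 assignments work.
(One model: A=F, B=T, C=T, D=F, E=F, F=F.)
Total: 0 + 5 = 5.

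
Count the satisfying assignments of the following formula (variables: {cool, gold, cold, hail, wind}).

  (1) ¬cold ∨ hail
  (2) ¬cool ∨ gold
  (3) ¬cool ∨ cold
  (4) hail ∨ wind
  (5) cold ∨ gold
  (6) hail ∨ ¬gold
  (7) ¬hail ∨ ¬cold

2

There are 2^5 = 32 truth assignments over (cool, gold, cold, hail, wind).
Split on cold. With cold = True, the clauses containing cold are satisfied and ¬cold drops from the rest; 0 of the 2^4 = 16 assignments to the other variables satisfy what remains.
With cold = False, by the same count on the reduced clause set, 2 assignments work.
(One model: cool=F, gold=T, cold=F, hail=T, wind=F.)
Total: 0 + 2 = 2.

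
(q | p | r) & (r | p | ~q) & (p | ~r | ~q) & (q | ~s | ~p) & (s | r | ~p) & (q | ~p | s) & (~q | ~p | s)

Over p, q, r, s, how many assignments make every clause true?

There are 2^4 = 16 truth assignments over (p, q, r, s).
Check each against the 7 clauses (columns in the order p, q, r, s):
  F F F F  ✗ fails (q | p | r)
  F F F T  ✗ fails (q | p | r)
  F F T F  ✓ satisfies all
  F F T T  ✓ satisfies all
  F T F F  ✗ fails (r | p | ~q)
  F T F T  ✗ fails (r | p | ~q)
  F T T F  ✗ fails (p | ~r | ~q)
  F T T T  ✗ fails (p | ~r | ~q)
  T F F F  ✗ fails (s | r | ~p)
  T F F T  ✗ fails (q | ~s | ~p)
  T F T F  ✗ fails (q | ~p | s)
  T F T T  ✗ fails (q | ~s | ~p)
  T T F F  ✗ fails (s | r | ~p)
  T T F T  ✓ satisfies all
  T T T F  ✗ fails (~q | ~p | s)
  T T T T  ✓ satisfies all
4 of the 16 rows are models.

4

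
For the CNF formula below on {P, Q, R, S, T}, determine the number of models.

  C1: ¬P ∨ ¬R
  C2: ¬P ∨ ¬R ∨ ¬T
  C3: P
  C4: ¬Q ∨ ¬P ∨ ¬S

6

There are 2^5 = 32 truth assignments over (P, Q, R, S, T).
Split on P. With P = True, the clauses containing P are satisfied and ¬P drops from the rest; 6 of the 2^4 = 16 assignments to the other variables satisfy what remains.
With P = False, by the same count on the reduced clause set, 0 assignments work.
(One model: P=T, Q=F, R=F, S=F, T=F.)
Total: 6 + 0 = 6.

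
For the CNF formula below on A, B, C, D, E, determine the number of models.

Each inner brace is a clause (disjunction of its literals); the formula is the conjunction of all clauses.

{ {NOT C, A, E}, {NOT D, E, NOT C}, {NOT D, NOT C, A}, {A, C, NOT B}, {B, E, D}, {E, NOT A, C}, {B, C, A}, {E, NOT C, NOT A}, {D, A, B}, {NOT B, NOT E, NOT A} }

There are 2^5 = 32 truth assignments over (A, B, C, D, E).
Split on A. With A = true, the clauses containing A are satisfied and NOT A drops from the rest; 4 of the 2^4 = 16 assignments to the other variables satisfy what remains.
With A = false, by the same count on the reduced clause set, 1 assignment works.
(One model: A=F, B=T, C=T, D=F, E=T.)
Total: 4 + 1 = 5.

5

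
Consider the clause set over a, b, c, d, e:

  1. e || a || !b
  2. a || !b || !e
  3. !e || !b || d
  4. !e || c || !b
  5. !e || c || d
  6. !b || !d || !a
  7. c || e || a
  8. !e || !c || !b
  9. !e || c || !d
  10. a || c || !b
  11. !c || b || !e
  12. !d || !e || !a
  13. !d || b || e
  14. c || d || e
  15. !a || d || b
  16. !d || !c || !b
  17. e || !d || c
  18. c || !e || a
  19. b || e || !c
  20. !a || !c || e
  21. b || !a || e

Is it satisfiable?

Unsatisfiable

Suppose e = true.
Suppose a = true.
Unit clause (!d) forces d = false.
Unit clause (!b) forces b = false.
But (b) is also a unit clause — contradiction.
That branch fails; take a = false instead.
Unit clause (!b) forces b = false.
Unit clause (!c) forces c = false.
But (c) is also a unit clause — contradiction.
Both values of a lead to a conflict.
That branch fails; take e = false instead.
Suppose a = true.
Unit clause (!c) forces c = false.
Unit clause (d) forces d = true.
But (!d) is also a unit clause — contradiction.
That branch fails; take a = false instead.
Unit clause (!b) forces b = false.
Unit clause (c) forces c = true.
But (!c) is also a unit clause — contradiction.
Both values of a lead to a conflict.
Both values of e lead to a conflict.
No assignment satisfies every clause.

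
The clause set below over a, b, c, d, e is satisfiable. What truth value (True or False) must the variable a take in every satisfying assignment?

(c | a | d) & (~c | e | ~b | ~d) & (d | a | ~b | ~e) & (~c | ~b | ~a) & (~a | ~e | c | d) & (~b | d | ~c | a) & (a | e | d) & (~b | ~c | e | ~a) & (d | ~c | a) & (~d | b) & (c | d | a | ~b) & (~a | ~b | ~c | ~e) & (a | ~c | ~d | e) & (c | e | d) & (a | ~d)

Suppose a = 0.
From the singleton clause (~d), d = 0.
From the singleton clause (c), c = 1.
But (~c) is also a unit clause — contradiction.
So every satisfying assignment has a = True.

True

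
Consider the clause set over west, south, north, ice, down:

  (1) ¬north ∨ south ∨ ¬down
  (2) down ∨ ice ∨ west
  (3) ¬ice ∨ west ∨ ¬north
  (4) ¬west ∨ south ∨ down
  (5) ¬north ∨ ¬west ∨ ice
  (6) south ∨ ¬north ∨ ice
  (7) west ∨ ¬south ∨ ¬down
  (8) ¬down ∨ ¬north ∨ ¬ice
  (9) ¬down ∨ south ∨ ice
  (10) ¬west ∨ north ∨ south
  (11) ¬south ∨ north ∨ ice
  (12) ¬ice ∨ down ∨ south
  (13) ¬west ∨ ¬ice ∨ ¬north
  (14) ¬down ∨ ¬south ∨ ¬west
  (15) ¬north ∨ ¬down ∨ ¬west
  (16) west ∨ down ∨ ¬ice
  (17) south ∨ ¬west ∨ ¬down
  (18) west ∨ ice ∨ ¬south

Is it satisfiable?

Try north = False.
Try west = True.
(south) alone gives south = True.
(ice) alone gives ice = True.
(¬down) alone gives down = False.
This assignment satisfies each clause.
A satisfying assignment: west ↦ True, south ↦ True, north ↦ False, ice ↦ True, down ↦ False.

Yes, satisfiable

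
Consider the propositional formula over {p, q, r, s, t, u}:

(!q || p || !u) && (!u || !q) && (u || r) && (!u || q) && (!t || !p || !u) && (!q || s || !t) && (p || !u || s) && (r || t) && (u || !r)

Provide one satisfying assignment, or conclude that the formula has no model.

UNSATISFIABLE

Branch on u: set u = false.
Unit clause (r) forces r = true.
That conflicts with the unit clause (!r).
That branch fails; take u = true instead.
Unit clause (!q) forces q = false.
That conflicts with the unit clause (q).
Neither u = true nor u = false works.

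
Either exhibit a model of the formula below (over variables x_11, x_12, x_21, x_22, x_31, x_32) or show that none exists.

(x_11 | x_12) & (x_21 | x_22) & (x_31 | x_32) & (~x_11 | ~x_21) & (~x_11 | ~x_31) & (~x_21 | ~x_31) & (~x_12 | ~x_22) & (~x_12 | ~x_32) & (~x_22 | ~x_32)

Case x_11 = 1:
From the singleton clause (~x_21), x_21 = 0.
From the singleton clause (x_22), x_22 = 1.
From the singleton clause (~x_31), x_31 = 0.
From the singleton clause (x_32), x_32 = 1.
But (~x_32) is also a unit clause — contradiction.
Backtrack on x_11: now try x_11 = 0.
From the singleton clause (x_12), x_12 = 1.
From the singleton clause (~x_22), x_22 = 0.
From the singleton clause (x_21), x_21 = 1.
From the singleton clause (~x_31), x_31 = 0.
From the singleton clause (x_32), x_32 = 1.
But (~x_32) is also a unit clause — contradiction.
Both values of x_11 lead to a conflict.

UNSATISFIABLE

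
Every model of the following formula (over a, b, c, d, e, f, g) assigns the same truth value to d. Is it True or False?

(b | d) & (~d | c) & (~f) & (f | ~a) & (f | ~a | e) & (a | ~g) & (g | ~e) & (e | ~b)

Suppose d = 0.
The clause (b) is unit, so b = 1.
The clause (~f) is unit, so f = 0.
The clause (~a) is unit, so a = 0.
The clause (~g) is unit, so g = 0.
The clause (~e) is unit, so e = 0.
Now (e) is unsatisfied and unit — conflict.
So every satisfying assignment has d = True.

True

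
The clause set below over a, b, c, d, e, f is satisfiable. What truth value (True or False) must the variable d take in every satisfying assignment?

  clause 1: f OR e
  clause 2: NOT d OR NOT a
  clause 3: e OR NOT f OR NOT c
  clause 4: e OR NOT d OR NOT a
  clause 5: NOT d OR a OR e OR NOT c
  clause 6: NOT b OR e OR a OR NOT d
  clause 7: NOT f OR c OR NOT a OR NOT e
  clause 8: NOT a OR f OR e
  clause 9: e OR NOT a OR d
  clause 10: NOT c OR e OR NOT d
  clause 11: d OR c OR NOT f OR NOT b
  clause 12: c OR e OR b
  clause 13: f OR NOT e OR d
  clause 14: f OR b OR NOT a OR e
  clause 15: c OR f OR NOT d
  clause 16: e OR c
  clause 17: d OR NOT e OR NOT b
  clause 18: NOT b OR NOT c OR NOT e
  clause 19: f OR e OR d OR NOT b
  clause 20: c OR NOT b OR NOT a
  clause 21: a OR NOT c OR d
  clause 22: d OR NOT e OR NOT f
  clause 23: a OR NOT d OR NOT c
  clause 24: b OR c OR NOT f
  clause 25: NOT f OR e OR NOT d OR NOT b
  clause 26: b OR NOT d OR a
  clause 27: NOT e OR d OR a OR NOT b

True

Suppose d = false.
Suppose f = true.
The clause (NOT e) is unit, so e = false.
The clause (NOT c) is unit, so c = false.
That conflicts with the unit clause (c).
Backtrack on f: now try f = false.
The clause (e) is unit, so e = true.
That conflicts with the unit clause (NOT e).
Either choice for f ends in contradiction.
So every satisfying assignment has d = True.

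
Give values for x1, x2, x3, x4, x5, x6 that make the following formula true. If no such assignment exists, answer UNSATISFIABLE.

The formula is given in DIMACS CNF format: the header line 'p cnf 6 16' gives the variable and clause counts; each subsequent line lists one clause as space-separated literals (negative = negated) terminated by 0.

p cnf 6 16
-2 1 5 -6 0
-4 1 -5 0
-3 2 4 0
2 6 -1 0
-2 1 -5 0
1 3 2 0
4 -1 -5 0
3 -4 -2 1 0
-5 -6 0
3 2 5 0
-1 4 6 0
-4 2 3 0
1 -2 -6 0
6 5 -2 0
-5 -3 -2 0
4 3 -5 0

Branch on x5: set x5 = False.
Branch on x3: set x3 = True.
Branch on x2: set x2 = True.
The clause (x6) is unit, so x6 = True.
The clause (x1) is unit, so x1 = True.
Every clause is now satisfied; x4 is unconstrained.

x1 ↦ True,  x2 ↦ True,  x3 ↦ True,  x4 ↦ False,  x5 ↦ False,  x6 ↦ True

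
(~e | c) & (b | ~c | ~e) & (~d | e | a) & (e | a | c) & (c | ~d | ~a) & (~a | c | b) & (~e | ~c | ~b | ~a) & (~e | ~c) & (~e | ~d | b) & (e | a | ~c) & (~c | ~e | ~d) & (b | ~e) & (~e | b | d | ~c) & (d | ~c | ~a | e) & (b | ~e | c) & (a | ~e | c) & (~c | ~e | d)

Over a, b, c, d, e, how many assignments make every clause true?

3

There are 2^5 = 32 truth assignments over (a, b, c, d, e).
Split on a. With a = 1, the clauses containing a are satisfied and ~a drops from the rest; 3 of the 2^4 = 16 assignments to the other variables satisfy what remains.
With a = 0, by the same count on the reduced clause set, 0 assignments work.
(One model: a=T, b=F, c=T, d=T, e=F.)
Total: 3 + 0 = 3.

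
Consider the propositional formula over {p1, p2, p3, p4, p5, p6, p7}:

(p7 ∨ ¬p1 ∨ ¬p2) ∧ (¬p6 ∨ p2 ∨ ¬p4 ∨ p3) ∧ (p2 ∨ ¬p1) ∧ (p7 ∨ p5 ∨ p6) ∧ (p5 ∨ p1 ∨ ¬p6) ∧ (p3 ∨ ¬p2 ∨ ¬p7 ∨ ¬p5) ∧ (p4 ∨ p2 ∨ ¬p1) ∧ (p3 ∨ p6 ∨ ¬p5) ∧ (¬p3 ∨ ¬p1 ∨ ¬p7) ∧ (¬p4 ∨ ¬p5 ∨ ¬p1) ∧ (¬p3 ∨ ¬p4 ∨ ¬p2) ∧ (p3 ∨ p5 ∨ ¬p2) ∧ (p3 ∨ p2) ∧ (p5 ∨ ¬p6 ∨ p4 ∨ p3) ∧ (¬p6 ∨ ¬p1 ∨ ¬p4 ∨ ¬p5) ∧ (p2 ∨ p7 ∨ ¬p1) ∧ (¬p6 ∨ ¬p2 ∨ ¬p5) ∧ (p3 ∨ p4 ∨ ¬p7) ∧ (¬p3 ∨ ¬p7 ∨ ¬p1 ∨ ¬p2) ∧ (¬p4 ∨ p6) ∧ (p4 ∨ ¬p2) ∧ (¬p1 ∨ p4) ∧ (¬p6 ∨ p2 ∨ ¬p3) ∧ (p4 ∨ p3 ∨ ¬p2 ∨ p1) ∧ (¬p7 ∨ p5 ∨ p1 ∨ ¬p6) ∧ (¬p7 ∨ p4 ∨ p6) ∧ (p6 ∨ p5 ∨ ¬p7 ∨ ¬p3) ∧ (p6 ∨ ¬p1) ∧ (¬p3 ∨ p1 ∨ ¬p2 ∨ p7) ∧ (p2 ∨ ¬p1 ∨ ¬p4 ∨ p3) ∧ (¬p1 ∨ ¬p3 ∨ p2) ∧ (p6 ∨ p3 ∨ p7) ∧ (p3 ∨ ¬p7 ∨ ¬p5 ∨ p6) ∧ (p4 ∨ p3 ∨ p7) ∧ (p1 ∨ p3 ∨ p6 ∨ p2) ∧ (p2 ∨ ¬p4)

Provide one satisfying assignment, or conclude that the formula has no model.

Case p2 = False:
From the singleton clause (¬p1), p1 = False.
From the singleton clause (p3), p3 = True.
From the singleton clause (¬p6), p6 = False.
From the singleton clause (¬p4), p4 = False.
From the singleton clause (¬p7), p7 = False.
From the singleton clause (p5), p5 = True.
This assignment satisfies each clause.

p1 ↦ False, p2 ↦ False, p3 ↦ True, p4 ↦ False, p5 ↦ True, p6 ↦ False, p7 ↦ False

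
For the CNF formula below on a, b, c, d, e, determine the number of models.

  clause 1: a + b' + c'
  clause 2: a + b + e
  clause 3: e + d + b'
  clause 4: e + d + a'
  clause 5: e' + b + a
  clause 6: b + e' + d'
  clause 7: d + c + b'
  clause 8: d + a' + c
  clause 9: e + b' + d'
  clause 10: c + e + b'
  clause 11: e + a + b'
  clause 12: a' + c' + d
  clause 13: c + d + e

There are 2^5 = 32 truth assignments over (a, b, c, d, e).
Split on b. With b = 1, the clauses containing b are satisfied and b' drops from the rest; 3 of the 2^4 = 16 assignments to the other variables satisfy what remains.
With b = 0, by the same count on the reduced clause set, 2 assignments work.
(One model: a=F, b=T, c=F, d=T, e=T.)
Total: 3 + 2 = 5.

5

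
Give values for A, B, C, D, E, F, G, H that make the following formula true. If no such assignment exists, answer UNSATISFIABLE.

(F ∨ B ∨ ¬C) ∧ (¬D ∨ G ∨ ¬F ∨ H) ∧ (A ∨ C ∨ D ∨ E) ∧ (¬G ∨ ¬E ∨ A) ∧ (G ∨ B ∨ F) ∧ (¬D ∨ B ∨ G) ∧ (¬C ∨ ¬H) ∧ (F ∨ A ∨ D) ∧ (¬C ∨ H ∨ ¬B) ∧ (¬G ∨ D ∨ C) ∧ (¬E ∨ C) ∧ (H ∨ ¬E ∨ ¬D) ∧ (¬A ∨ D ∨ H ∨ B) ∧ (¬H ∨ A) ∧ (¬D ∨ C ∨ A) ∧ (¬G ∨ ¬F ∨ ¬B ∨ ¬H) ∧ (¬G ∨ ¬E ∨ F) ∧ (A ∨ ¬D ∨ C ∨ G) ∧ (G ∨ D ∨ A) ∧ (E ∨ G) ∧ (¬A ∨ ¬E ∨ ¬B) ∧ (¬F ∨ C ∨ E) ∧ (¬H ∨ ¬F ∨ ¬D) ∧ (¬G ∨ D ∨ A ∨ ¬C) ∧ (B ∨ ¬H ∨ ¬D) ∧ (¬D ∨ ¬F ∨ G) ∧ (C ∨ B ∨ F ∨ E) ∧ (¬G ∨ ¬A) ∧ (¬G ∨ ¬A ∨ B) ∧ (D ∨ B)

Case C = True:
Unit clause (¬H) forces H = False.
Unit clause (¬B) forces B = False.
Unit clause (F) forces F = True.
Unit clause (D) forces D = True.
Unit clause (G) forces G = True.
Unit clause (¬E) forces E = False.
Unit clause (¬A) forces A = False.
All clauses are satisfied.

A: False, B: False, C: True, D: True, E: False, F: True, G: True, H: False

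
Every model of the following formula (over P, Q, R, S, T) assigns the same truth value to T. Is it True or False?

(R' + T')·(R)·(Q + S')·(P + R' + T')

Suppose T = 1.
(R') alone gives R = 0.
That conflicts with the unit clause (R).
So every satisfying assignment has T = False.

False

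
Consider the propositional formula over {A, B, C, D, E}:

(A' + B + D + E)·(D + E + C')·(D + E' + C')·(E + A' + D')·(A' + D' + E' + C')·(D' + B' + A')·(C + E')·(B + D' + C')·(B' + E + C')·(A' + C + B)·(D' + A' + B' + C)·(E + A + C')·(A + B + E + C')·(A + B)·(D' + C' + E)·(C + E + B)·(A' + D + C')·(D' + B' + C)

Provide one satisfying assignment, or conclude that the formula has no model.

A=0,  B=1,  C=0,  D=0,  E=0

Case C = 0:
The clause (E') is unit, so E = 0.
The clause (B) is unit, so B = 1.
The clause (D') is unit, so D = 0.
No clause remains; A is free.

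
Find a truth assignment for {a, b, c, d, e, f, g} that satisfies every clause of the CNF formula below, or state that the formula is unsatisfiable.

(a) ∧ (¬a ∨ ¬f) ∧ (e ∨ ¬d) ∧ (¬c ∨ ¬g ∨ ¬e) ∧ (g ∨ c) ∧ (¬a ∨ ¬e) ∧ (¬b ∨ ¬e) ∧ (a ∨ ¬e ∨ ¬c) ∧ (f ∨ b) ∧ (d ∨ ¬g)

a ↦ True; b ↦ True; c ↦ True; d ↦ False; e ↦ False; f ↦ False; g ↦ False

The clause (a) is unit, so a = True.
The clause (¬f) is unit, so f = False.
The clause (¬e) is unit, so e = False.
The clause (¬d) is unit, so d = False.
The clause (b) is unit, so b = True.
The clause (¬g) is unit, so g = False.
The clause (c) is unit, so c = True.
Every clause now holds.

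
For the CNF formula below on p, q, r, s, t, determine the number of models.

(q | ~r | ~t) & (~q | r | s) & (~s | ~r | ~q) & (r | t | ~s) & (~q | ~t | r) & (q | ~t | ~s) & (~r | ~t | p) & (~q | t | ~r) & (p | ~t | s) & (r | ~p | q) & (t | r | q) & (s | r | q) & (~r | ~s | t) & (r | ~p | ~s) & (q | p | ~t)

3

There are 2^5 = 32 truth assignments over (p, q, r, s, t).
Split on t. With t = 1, the clauses containing t are satisfied and ~t drops from the rest; 1 of the 2^4 = 16 assignments to the other variables satisfy what remains.
With t = 0, by the same count on the reduced clause set, 2 assignments work.
(One model: p=F, q=F, r=T, s=F, t=F.)
Total: 1 + 2 = 3.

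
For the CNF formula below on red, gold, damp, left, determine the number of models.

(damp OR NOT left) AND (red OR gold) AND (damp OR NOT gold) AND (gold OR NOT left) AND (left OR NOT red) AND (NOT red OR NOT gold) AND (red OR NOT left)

1

There are 2^4 = 16 truth assignments over (red, gold, damp, left).
Check each against the 7 clauses (columns in the order red, gold, damp, left):
  F F F F  ✗ fails (red OR gold)
  F F F T  ✗ fails (damp OR NOT left)
  F F T F  ✗ fails (red OR gold)
  F F T T  ✗ fails (red OR gold)
  F T F F  ✗ fails (damp OR NOT gold)
  F T F T  ✗ fails (damp OR NOT left)
  F T T F  ✓ satisfies all
  F T T T  ✗ fails (red OR NOT left)
  T F F F  ✗ fails (left OR NOT red)
  T F F T  ✗ fails (damp OR NOT left)
  T F T F  ✗ fails (left OR NOT red)
  T F T T  ✗ fails (gold OR NOT left)
  T T F F  ✗ fails (damp OR NOT gold)
  T T F T  ✗ fails (damp OR NOT left)
  T T T F  ✗ fails (left OR NOT red)
  T T T T  ✗ fails (NOT red OR NOT gold)
1 of the 16 rows is a model.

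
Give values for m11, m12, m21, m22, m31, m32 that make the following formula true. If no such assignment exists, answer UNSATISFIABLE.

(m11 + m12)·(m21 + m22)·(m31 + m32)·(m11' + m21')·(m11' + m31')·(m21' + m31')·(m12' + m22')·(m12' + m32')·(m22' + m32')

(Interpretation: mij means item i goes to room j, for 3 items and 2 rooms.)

Branch on m11: set m11 = 1.
Unit clause (m21') forces m21 = 0.
Unit clause (m22) forces m22 = 1.
Unit clause (m31') forces m31 = 0.
Unit clause (m32) forces m32 = 1.
But (m32') is also a unit clause — contradiction.
So m11 must be the other value — set m11 = 0.
Unit clause (m12) forces m12 = 1.
Unit clause (m22') forces m22 = 0.
Unit clause (m21) forces m21 = 1.
Unit clause (m31') forces m31 = 0.
Unit clause (m32) forces m32 = 1.
But (m32') is also a unit clause — contradiction.
Both values of m11 lead to a conflict.

UNSATISFIABLE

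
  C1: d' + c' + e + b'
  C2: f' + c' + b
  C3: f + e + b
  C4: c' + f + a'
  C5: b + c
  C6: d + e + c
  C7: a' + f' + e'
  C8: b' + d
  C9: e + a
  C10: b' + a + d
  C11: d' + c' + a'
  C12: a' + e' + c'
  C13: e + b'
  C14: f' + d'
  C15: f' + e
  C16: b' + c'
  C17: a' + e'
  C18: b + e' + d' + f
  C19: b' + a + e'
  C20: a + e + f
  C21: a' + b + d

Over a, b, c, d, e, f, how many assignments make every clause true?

1

There are 2^6 = 64 truth assignments over (a, b, c, d, e, f).
Split on a. With a = 1, the clauses containing a are satisfied and a' drops from the rest; 0 of the 2^5 = 32 assignments to the other variables satisfy what remains.
With a = 0, by the same count on the reduced clause set, 1 assignment works.
Total: 0 + 1 = 1.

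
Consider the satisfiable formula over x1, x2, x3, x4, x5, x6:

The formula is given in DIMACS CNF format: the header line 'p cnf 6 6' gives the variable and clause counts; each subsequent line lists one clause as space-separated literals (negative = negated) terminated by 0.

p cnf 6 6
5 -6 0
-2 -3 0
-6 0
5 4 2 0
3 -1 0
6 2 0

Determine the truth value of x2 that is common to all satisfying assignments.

True

Suppose x2 = False.
The clause (¬x6) is unit, so x6 = False.
That conflicts with the unit clause (x6).
So every satisfying assignment has x2 = True.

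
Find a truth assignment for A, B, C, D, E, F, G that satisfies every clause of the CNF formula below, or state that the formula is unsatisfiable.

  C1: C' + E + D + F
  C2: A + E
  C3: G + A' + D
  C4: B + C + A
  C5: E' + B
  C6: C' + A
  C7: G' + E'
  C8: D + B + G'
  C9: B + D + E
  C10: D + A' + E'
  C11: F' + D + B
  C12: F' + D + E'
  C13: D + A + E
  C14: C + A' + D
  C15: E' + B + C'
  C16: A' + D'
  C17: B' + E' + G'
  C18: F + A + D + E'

Try A = 0.
(E) alone gives E = 1.
(B) alone gives B = 1.
(C') alone gives C = 0.
(G') alone gives G = 0.
Try F = 0.
(D) alone gives D = 1.
Every clause now holds.

A: 0,  B: 1,  C: 0,  D: 1,  E: 1,  F: 0,  G: 0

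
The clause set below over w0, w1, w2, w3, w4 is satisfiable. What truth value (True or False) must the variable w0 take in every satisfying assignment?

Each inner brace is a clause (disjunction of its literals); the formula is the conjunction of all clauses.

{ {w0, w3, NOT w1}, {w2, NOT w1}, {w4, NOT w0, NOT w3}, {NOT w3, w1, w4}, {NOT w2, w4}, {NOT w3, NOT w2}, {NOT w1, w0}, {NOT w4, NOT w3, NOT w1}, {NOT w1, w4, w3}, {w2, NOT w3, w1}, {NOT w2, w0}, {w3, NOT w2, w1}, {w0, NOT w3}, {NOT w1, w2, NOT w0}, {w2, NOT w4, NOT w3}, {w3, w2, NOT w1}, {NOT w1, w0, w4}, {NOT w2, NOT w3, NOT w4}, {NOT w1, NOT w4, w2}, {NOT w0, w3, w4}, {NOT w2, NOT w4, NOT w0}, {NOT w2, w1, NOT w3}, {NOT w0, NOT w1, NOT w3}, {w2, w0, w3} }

True

Suppose w0 = false.
(NOT w1) alone gives w1 = false.
(NOT w2) alone gives w2 = false.
(NOT w3) alone gives w3 = false.
Now (w3) is unsatisfied and unit — conflict.
So every satisfying assignment has w0 = True.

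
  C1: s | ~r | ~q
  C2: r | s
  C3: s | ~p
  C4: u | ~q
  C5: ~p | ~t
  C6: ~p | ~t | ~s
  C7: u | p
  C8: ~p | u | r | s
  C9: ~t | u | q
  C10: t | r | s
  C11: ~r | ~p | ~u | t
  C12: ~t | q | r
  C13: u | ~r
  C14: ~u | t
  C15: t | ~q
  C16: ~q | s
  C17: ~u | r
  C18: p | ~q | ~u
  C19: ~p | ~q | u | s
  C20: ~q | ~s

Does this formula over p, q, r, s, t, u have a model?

Try r = 0.
(s) alone gives s = 1.
(~u) alone gives u = 0.
(~q) alone gives q = 0.
(p) alone gives p = 1.
(~t) alone gives t = 0.
This assignment satisfies each clause.
A satisfying assignment: p ↦ 1,  q ↦ 0,  r ↦ 0,  s ↦ 1,  t ↦ 0,  u ↦ 0.

Satisfiable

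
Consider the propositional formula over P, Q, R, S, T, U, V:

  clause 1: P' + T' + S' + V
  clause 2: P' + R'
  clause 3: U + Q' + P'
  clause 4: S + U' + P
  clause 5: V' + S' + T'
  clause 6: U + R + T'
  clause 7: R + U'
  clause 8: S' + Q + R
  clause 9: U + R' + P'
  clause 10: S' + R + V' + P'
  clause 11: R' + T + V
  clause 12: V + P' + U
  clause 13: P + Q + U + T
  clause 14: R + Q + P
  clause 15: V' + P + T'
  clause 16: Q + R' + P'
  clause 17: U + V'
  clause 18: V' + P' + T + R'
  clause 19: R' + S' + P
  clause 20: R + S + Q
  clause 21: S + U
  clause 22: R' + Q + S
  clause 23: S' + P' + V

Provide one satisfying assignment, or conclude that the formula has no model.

Case P = 0:
Case S = 1:
Unit clause (R') forces R = 0.
Unit clause (U') forces U = 0.
Unit clause (T') forces T = 0.
Unit clause (Q) forces Q = 1.
Unit clause (V') forces V = 0.
All clauses are satisfied.

P: 0,  Q: 1,  R: 0,  S: 1,  T: 0,  U: 0,  V: 0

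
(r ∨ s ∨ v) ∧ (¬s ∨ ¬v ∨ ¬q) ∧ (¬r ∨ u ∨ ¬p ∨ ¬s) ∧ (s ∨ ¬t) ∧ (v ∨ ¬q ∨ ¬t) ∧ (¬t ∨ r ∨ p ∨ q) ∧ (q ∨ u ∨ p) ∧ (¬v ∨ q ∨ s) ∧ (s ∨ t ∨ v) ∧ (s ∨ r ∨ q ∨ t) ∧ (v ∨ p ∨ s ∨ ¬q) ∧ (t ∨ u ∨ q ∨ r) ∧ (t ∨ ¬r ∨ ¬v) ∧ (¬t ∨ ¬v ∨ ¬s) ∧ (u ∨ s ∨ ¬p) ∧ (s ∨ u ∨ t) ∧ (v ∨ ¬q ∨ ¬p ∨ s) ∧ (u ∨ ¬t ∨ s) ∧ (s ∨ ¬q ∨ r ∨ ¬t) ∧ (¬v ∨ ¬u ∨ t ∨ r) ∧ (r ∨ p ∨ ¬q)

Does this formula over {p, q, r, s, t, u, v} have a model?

Try s = True.
Try v = False.
Try q = True.
The clause (¬t) is unit, so t = False.
Try r = False.
The clause (p) is unit, so p = True.
No clause remains; u is free.
A satisfying assignment: p=True; q=True; r=False; s=True; t=False; u=True; v=False.

Yes, satisfiable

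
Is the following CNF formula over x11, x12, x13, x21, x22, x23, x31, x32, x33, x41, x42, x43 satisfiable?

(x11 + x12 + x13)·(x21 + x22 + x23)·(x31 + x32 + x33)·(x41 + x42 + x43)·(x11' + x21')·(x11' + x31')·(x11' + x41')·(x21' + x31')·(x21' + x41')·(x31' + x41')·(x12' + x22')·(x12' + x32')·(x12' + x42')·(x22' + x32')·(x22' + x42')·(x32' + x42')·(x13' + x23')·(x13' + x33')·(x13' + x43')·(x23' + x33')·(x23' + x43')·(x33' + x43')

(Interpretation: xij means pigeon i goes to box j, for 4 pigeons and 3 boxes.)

No

Try x11 = 0.
Try x12 = 1.
The clause (x22') is unit, so x22 = 0.
The clause (x32') is unit, so x32 = 0.
The clause (x42') is unit, so x42 = 0.
Try x21 = 1.
The clause (x31') is unit, so x31 = 0.
The clause (x33) is unit, so x33 = 1.
The clause (x41') is unit, so x41 = 0.
The clause (x43) is unit, so x43 = 1.
Now (x43') is unsatisfied and unit — conflict.
Undo x21 and try x21 = 0.
The clause (x23) is unit, so x23 = 1.
The clause (x13') is unit, so x13 = 0.
The clause (x33') is unit, so x33 = 0.
The clause (x31) is unit, so x31 = 1.
The clause (x41') is unit, so x41 = 0.
The clause (x43) is unit, so x43 = 1.
Now (x43') is unsatisfied and unit — conflict.
Either choice for x21 ends in contradiction.
Undo x12 and try x12 = 0.
The clause (x13) is unit, so x13 = 1.
The clause (x23') is unit, so x23 = 0.
The clause (x33') is unit, so x33 = 0.
The clause (x43') is unit, so x43 = 0.
Try x21 = 1.
The clause (x31') is unit, so x31 = 0.
The clause (x32) is unit, so x32 = 1.
The clause (x41') is unit, so x41 = 0.
The clause (x42) is unit, so x42 = 1.
Now (x42') is unsatisfied and unit — conflict.
Undo x21 and try x21 = 0.
The clause (x22) is unit, so x22 = 1.
The clause (x32') is unit, so x32 = 0.
The clause (x31) is unit, so x31 = 1.
The clause (x41') is unit, so x41 = 0.
The clause (x42) is unit, so x42 = 1.
Now (x42') is unsatisfied and unit — conflict.
Either choice for x21 ends in contradiction.
Either choice for x12 ends in contradiction.
Undo x11 and try x11 = 1.
The clause (x21') is unit, so x21 = 0.
The clause (x31') is unit, so x31 = 0.
The clause (x41') is unit, so x41 = 0.
Try x22 = 1.
The clause (x12') is unit, so x12 = 0.
The clause (x32') is unit, so x32 = 0.
The clause (x33) is unit, so x33 = 1.
The clause (x42') is unit, so x42 = 0.
The clause (x43) is unit, so x43 = 1.
Now (x43') is unsatisfied and unit — conflict.
Undo x22 and try x22 = 0.
The clause (x23) is unit, so x23 = 1.
The clause (x13') is unit, so x13 = 0.
The clause (x33') is unit, so x33 = 0.
The clause (x32) is unit, so x32 = 1.
The clause (x12') is unit, so x12 = 0.
The clause (x42') is unit, so x42 = 0.
The clause (x43) is unit, so x43 = 1.
Now (x43') is unsatisfied and unit — conflict.
Either choice for x22 ends in contradiction.
Either choice for x11 ends in contradiction.
No assignment satisfies every clause.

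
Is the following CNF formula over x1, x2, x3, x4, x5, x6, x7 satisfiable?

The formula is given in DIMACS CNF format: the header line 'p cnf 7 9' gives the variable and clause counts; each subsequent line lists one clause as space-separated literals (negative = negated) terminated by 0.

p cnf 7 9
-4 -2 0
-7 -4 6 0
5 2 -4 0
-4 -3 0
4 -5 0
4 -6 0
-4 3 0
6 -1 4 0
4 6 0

Suppose x4 = False.
The clause (¬x5) is unit, so x5 = False.
The clause (¬x6) is unit, so x6 = False.
That conflicts with the unit clause (x6).
So x4 must be the other value — set x4 = True.
The clause (¬x2) is unit, so x2 = False.
The clause (x5) is unit, so x5 = True.
The clause (¬x3) is unit, so x3 = False.
That conflicts with the unit clause (x3).
Either choice for x4 ends in contradiction.
No assignment satisfies every clause.

No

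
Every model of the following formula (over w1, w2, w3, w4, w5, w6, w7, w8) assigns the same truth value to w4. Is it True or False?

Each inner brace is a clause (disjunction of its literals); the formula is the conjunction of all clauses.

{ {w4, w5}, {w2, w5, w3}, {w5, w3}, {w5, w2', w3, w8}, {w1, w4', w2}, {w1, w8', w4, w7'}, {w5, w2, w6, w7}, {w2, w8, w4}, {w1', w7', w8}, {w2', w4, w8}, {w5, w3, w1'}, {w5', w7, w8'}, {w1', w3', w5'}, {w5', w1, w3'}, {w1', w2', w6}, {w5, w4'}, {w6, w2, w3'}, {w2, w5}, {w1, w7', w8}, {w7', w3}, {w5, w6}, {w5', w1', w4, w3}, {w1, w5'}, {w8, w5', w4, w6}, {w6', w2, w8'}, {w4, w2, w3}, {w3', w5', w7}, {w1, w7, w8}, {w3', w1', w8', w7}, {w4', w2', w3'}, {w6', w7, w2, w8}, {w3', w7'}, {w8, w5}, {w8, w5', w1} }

Suppose w4 = 0.
The clause (w5) is unit, so w5 = 1.
The clause (w1) is unit, so w1 = 1.
The clause (w3') is unit, so w3 = 0.
But (w3) is also a unit clause — contradiction.
So every satisfying assignment has w4 = True.

True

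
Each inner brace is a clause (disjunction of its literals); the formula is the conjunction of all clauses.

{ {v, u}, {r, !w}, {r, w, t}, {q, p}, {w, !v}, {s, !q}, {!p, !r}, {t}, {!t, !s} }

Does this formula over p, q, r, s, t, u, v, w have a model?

Yes

From the singleton clause (t), t = true.
From the singleton clause (!s), s = false.
From the singleton clause (!q), q = false.
From the singleton clause (p), p = true.
From the singleton clause (!r), r = false.
From the singleton clause (!w), w = false.
From the singleton clause (!v), v = false.
From the singleton clause (u), u = true.
All clauses are satisfied.
A satisfying assignment: p=true; q=false; r=false; s=false; t=true; u=true; v=false; w=false.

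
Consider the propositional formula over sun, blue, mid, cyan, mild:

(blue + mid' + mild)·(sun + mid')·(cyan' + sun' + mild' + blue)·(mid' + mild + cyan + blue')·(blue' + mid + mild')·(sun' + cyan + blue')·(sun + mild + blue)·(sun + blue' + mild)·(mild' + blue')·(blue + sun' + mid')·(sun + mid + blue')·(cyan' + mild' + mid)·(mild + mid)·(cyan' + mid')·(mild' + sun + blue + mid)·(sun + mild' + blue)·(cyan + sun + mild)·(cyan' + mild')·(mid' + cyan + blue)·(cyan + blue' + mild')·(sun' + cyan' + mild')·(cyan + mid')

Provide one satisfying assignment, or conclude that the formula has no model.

Try sun = 1.
Try cyan = 0.
From the singleton clause (blue'), blue = 0.
From the singleton clause (mid'), mid = 0.
From the singleton clause (mild), mild = 1.
Every clause now holds.

sun: 1,  blue: 0,  mid: 0,  cyan: 0,  mild: 1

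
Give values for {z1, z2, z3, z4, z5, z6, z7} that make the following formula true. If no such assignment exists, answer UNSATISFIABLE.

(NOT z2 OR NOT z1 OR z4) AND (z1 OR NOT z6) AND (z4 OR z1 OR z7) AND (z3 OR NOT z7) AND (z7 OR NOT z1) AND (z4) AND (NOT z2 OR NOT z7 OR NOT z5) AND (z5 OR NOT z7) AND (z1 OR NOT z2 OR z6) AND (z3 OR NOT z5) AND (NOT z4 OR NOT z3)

z1: false, z2: false, z3: false, z4: true, z5: false, z6: false, z7: false

Unit clause (z4) forces z4 = true.
Unit clause (NOT z3) forces z3 = false.
Unit clause (NOT z7) forces z7 = false.
Unit clause (NOT z1) forces z1 = false.
Unit clause (NOT z6) forces z6 = false.
Unit clause (NOT z2) forces z2 = false.
Unit clause (NOT z5) forces z5 = false.
Every clause now holds.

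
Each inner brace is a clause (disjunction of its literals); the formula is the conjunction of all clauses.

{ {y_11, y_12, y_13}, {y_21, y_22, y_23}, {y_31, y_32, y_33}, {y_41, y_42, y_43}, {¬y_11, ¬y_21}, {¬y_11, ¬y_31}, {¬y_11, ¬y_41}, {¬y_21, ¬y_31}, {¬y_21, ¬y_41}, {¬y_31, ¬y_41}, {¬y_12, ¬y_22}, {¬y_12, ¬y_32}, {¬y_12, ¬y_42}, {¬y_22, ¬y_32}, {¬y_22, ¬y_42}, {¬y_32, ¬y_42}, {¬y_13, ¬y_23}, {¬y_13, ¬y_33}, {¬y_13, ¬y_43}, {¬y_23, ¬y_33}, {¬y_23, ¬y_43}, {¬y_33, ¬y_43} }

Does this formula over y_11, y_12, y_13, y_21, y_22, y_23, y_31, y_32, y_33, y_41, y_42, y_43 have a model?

No, unsatisfiable

Branch on y_11: set y_11 = False.
Branch on y_12: set y_12 = True.
(¬y_22) alone gives y_22 = False.
(¬y_32) alone gives y_32 = False.
(¬y_42) alone gives y_42 = False.
Branch on y_21: set y_21 = True.
(¬y_31) alone gives y_31 = False.
(y_33) alone gives y_33 = True.
(¬y_41) alone gives y_41 = False.
(y_43) alone gives y_43 = True.
But (¬y_43) is also a unit clause — contradiction.
That branch fails; take y_21 = False instead.
(y_23) alone gives y_23 = True.
(¬y_13) alone gives y_13 = False.
(¬y_33) alone gives y_33 = False.
(y_31) alone gives y_31 = True.
(¬y_41) alone gives y_41 = False.
(y_43) alone gives y_43 = True.
But (¬y_43) is also a unit clause — contradiction.
Both values of y_21 lead to a conflict.
That branch fails; take y_12 = False instead.
(y_13) alone gives y_13 = True.
(¬y_23) alone gives y_23 = False.
(¬y_33) alone gives y_33 = False.
(¬y_43) alone gives y_43 = False.
Branch on y_21: set y_21 = True.
(¬y_31) alone gives y_31 = False.
(y_32) alone gives y_32 = True.
(¬y_41) alone gives y_41 = False.
(y_42) alone gives y_42 = True.
But (¬y_42) is also a unit clause — contradiction.
That branch fails; take y_21 = False instead.
(y_22) alone gives y_22 = True.
(¬y_32) alone gives y_32 = False.
(y_31) alone gives y_31 = True.
(¬y_41) alone gives y_41 = False.
(y_42) alone gives y_42 = True.
But (¬y_42) is also a unit clause — contradiction.
Both values of y_21 lead to a conflict.
Both values of y_12 lead to a conflict.
That branch fails; take y_11 = True instead.
(¬y_21) alone gives y_21 = False.
(¬y_31) alone gives y_31 = False.
(¬y_41) alone gives y_41 = False.
Branch on y_22: set y_22 = True.
(¬y_12) alone gives y_12 = False.
(¬y_32) alone gives y_32 = False.
(y_33) alone gives y_33 = True.
(¬y_42) alone gives y_42 = False.
(y_43) alone gives y_43 = True.
But (¬y_43) is also a unit clause — contradiction.
That branch fails; take y_22 = False instead.
(y_23) alone gives y_23 = True.
(¬y_13) alone gives y_13 = False.
(¬y_33) alone gives y_33 = False.
(y_32) alone gives y_32 = True.
(¬y_12) alone gives y_12 = False.
(¬y_42) alone gives y_42 = False.
(y_43) alone gives y_43 = True.
But (¬y_43) is also a unit clause — contradiction.
Both values of y_22 lead to a conflict.
Both values of y_11 lead to a conflict.
No assignment satisfies every clause.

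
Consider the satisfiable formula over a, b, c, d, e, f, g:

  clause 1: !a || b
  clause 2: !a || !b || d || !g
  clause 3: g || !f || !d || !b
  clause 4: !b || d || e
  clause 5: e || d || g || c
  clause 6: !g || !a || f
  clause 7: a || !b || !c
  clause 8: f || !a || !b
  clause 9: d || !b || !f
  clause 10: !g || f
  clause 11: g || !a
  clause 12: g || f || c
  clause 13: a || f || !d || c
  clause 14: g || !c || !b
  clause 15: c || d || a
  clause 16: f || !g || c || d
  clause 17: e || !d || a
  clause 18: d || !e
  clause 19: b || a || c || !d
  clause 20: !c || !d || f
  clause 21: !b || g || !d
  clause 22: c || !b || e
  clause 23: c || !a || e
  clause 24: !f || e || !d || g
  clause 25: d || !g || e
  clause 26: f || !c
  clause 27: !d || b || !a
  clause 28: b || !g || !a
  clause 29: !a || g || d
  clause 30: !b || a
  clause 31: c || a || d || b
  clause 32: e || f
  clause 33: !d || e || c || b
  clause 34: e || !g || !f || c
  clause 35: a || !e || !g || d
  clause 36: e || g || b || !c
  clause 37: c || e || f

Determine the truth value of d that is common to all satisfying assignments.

True

Suppose d = false.
Unit clause (!e) forces e = false.
Unit clause (!b) forces b = false.
Unit clause (!a) forces a = false.
Unit clause (c) forces c = true.
Unit clause (!g) forces g = false.
But (g) is also a unit clause — contradiction.
So every satisfying assignment has d = True.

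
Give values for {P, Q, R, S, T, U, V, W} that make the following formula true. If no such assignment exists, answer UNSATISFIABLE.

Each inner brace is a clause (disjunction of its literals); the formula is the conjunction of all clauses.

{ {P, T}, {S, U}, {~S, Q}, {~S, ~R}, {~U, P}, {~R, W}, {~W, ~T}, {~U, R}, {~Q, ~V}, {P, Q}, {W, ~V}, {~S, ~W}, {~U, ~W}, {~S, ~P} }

Try P = 0.
(T) alone gives T = 1.
(~U) alone gives U = 0.
(S) alone gives S = 1.
(Q) alone gives Q = 1.
(~R) alone gives R = 0.
(~W) alone gives W = 0.
(~V) alone gives V = 0.
Every clause now holds.

P ↦ 0, Q ↦ 1, R ↦ 0, S ↦ 1, T ↦ 1, U ↦ 0, V ↦ 0, W ↦ 0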